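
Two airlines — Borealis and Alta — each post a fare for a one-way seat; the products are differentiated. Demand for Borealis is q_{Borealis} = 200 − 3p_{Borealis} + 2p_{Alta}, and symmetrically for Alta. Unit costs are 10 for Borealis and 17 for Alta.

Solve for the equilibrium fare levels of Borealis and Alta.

58.8125, 61.4375

Borealis's profit: π = (p_{Borealis} − 10)(200 − 3p_{Borealis} + 2p_{Alta}).
∂π/∂p_{Borealis} = 230 − 6p_{Borealis} + 2p_{Alta} = 0 ⇒ p_{Borealis} = 115/3 + (1/3)p_{Alta}.
Similarly p_{Alta} = 251/6 + (1/3)p_{Borealis}.
Plugging p_{Alta} into Borealis's best response: p_{Borealis} = 115/3 + (1/3)(251/6 + (1/3)p_{Borealis}) ⇒ (8/9)p_{Borealis} = 941/18, so p_{Borealis} = 58.8125.
Then p_{Alta} = 251/6 + (1/3)·58.8125 = 61.4375.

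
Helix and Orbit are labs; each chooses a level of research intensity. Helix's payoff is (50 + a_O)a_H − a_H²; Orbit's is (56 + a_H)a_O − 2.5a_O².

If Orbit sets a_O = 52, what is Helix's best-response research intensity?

51

Expanding Helix's payoff: 50a_H + a_Oa_H − a_H².
∂π/∂a_H = 50 + a_O − 2a_H = 0, so a_H = 25 + 0.5a_O.
At a_O = 52: a_H = 25 + 0.5·52 = 51.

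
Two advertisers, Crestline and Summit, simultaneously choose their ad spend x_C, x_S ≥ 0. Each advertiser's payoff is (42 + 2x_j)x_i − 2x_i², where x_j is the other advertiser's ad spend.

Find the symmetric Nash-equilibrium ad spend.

21

Crestline's payoff is (42 + 2x_S)x_C − 2x_C².
∂π/∂x_C = 42 + 2x_S − 4x_C = 0, so x_C = 10.5 + 0.5x_S.
The game is symmetric, so in equilibrium x_S = x_C: the reaction function gives 0.5x_C = 10.5, hence x_C = 21.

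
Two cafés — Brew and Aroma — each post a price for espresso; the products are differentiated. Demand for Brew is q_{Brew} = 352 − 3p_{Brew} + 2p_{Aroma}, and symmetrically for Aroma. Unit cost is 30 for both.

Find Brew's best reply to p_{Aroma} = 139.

Brew's profit: π = (p_{Brew} − 30)(352 − 3p_{Brew} + 2p_{Aroma}).
∂π/∂p_{Brew} = 442 − 6p_{Brew} + 2p_{Aroma} = 0 ⇒ p_{Brew} = 221/3 + (1/3)p_{Aroma}.
At p_{Aroma} = 139: p_{Brew} = 221/3 + (1/3)·139 = 120.

120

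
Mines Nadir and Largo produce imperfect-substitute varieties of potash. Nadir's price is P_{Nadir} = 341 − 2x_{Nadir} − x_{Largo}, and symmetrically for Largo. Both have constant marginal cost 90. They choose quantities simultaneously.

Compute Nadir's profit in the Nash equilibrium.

Mine Nadir's profit: π = x_{Nadir}(341 − 2x_{Nadir} − x_{Largo}) − 90x_{Nadir}.
∂π/∂x_{Nadir} = 251 − 4x_{Nadir} − x_{Largo} = 0 ⇒ x_{Nadir} = 62.75 − 0.25x_{Largo}.
By symmetry x_{Largo} = x_{Nadir}; substituting into the reaction function, 1.25x_{Nadir} = 62.75 and x_{Nadir} = 50.2.
P_{Nadir} = 341 − 2·50.2 − 50.2 = 190.4.
Profit = (190.4 − 90)·50.2 = 5040.08.

5040.08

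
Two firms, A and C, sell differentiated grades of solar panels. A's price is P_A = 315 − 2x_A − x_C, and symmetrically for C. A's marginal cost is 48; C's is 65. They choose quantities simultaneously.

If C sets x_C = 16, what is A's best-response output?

Firm A's profit: π = x_A(315 − 2x_A − x_C) − 48x_A.
∂π/∂x_A = 267 − 4x_A − x_C = 0 ⇒ x_A = 66.75 − 0.25x_C.
At x_C = 16: x_A = 66.75 − 0.25·16 = 62.75.

62.75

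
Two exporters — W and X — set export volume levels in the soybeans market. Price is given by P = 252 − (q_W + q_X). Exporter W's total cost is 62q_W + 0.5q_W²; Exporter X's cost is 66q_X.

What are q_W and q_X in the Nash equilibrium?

38.8, 73.6

Exporter W's profit: π = q_W(252 − (q_W + q_X)) − 62q_W − 0.5q_W².
∂π/∂q_W = 190 − 3q_W − q_X = 0, so q_W = 190/3 − (1/3)q_X.
For X: ∂π/∂q_X = 186 − 2q_X − q_W = 0 ⇒ q_X = 93 − 0.5q_W.
Solving the two reaction functions simultaneously: (1 − (−1/3)(−0.5))q_W = 190/3 − (1/3)·93, so (5/6)q_W = 97/3 and q_W = 38.8.
Then q_X = 93 − 0.5·38.8 = 73.6.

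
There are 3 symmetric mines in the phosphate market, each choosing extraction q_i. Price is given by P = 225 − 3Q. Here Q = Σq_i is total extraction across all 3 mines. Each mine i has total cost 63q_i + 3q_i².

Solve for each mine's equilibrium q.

A representative mine's profit is π_i = q_i(225 − 3Q) − 63q_i − 3q_i², with Q = q_i + Σ_{j≠i} q_j.
First-order condition: 162 − 12q_i − 3Σ_{j≠i} q_j = 0.
Imposing symmetry (q_j = q for all j) turns Σ_{j≠i} q_j into 2q, so 162 = 18q and q = 9.

9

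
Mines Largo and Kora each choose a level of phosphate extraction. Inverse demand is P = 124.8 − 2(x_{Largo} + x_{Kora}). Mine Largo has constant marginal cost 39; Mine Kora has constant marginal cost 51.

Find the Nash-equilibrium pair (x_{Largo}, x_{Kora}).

Mine Largo's profit: π = x_{Largo}(124.8 − 2(x_{Largo} + x_{Kora})) − 39x_{Largo}.
∂π/∂x_{Largo} = 85.8 − 4x_{Largo} − 2x_{Kora} = 0, so x_{Largo} = 21.45 − 0.5x_{Kora}.
By the same steps for Kora: x_{Kora} = 18.45 − 0.5x_{Largo}.
Solving the two reaction functions simultaneously: (1 − (−0.5)(−0.5))x_{Largo} = 21.45 − 0.5·18.45, so 0.75x_{Largo} = 12.225 and x_{Largo} = 16.3.
Then x_{Kora} = 18.45 − 0.5·16.3 = 10.3.

16.3, 10.3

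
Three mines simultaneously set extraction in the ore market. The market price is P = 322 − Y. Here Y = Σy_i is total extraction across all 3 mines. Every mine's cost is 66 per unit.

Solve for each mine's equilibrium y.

64

A representative mine's profit is π_i = y_i(322 − Y) − 66y_i, with Y = y_i + Σ_{j≠i} y_j.
First-order condition: 256 − 2y_i − Σ_{j≠i} y_j = 0.
With identical mines, set every y_j = y: then 256 − 2y − 2y = 0, i.e. y = 256/4 = 64.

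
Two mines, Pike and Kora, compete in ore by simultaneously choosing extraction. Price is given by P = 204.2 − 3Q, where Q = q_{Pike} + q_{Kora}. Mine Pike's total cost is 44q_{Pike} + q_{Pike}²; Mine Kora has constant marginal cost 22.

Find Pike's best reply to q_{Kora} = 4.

Mine Pike's profit: π = q_{Pike}(204.2 − 3(q_{Pike} + q_{Kora})) − 44q_{Pike} − q_{Pike}².
∂π/∂q_{Pike} = 160.2 − 8q_{Pike} − 3q_{Kora} = 0, so q_{Pike} = 20.025 − 0.375q_{Kora}.
At q_{Kora} = 4: q_{Pike} = 20.025 − 0.375·4 = 18.525.

18.525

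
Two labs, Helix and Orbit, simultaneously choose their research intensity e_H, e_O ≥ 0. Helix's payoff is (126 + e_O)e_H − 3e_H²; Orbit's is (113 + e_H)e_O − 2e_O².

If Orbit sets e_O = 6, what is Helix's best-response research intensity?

22

Expanding Helix's payoff: 126e_H + e_Oe_H − 3e_H².
∂π/∂e_H = 126 + e_O − 6e_H = 0, so e_H = 21 + (1/6)e_O.
At e_O = 6: e_H = 21 + (1/6)·6 = 22.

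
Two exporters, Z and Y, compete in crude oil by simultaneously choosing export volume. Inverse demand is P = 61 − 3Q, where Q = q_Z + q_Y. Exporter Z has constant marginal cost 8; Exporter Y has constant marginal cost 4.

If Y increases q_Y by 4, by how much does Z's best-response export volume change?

Exporter Z's profit: π = q_Z(61 − 3(q_Z + q_Y)) − 8q_Z.
∂π/∂q_Z = 53 − 6q_Z − 3q_Y = 0, so q_Z = 53/6 − 0.5q_Y.
The reaction-function slope is −0.5, so a 4-unit rise in q_Y moves q_Z by −0.5 × 4 = −2. Z's best response falls — the actions are strategic substitutes.

-2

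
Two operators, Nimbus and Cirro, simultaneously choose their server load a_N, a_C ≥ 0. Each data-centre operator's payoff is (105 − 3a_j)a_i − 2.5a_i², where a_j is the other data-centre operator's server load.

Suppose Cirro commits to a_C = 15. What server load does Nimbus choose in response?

Nimbus's payoff is (105 − 3a_C)a_N − 2.5a_N².
∂π/∂a_N = 105 − 3a_C − 5a_N = 0, so a_N = 21 − 0.6a_C.
At a_C = 15: a_N = 21 − 0.6·15 = 12.

12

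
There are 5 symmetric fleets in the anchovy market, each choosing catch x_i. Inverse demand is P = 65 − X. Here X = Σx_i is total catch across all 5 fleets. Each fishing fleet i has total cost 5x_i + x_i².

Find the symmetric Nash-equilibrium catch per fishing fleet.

7.5

A representative fishing fleet's profit is π_i = x_i(65 − X) − 5x_i − x_i², with X = x_i + Σ_{j≠i} x_j.
First-order condition: 60 − 4x_i − Σ_{j≠i} x_j = 0.
With identical fishing fleets, set every x_j = x: then 60 − 4x − 4x = 0, i.e. x = 60/8 = 7.5.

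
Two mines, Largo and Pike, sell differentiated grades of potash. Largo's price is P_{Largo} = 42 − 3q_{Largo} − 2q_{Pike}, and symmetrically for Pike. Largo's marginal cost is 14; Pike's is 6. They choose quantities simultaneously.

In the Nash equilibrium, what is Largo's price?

Mine Largo's profit: π = q_{Largo}(42 − 3q_{Largo} − 2q_{Pike}) − 14q_{Largo}.
∂π/∂q_{Largo} = 28 − 6q_{Largo} − 2q_{Pike} = 0 ⇒ q_{Largo} = 14/3 − (1/3)q_{Pike}.
Similarly q_{Pike} = 6 − (1/3)q_{Largo}.
Substituting the second reaction function into the first: q_{Largo} = 14/3 − (1/3)(6 − (1/3)q_{Largo}), which gives (8/9)q_{Largo} = 8/3 ⇒ q_{Largo} = 3.
Then q_{Pike} = 6 − (1/3)·3 = 5.
P_{Largo} = 42 − 3·3 − 2·5 = 23.

23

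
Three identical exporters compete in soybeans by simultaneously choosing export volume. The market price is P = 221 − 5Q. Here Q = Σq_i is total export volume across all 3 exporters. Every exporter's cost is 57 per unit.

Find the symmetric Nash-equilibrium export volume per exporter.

A representative exporter's profit is π_i = q_i(221 − 5Q) − 57q_i, with Q = q_i + Σ_{j≠i} q_j.
First-order condition: 164 − 10q_i − 5Σ_{j≠i} q_j = 0.
In a symmetric equilibrium every exporter chooses the same q, so Σ_{j≠i} q_j = 2q. The condition becomes 164 − 20q = 0, giving q = 164/20 = 8.2.

8.2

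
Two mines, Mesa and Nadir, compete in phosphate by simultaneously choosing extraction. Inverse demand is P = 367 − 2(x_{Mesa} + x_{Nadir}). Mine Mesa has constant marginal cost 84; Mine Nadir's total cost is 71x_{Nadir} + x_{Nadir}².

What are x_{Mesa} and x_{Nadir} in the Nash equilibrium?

55.3, 30.9

Mine Mesa's profit: π = x_{Mesa}(367 − 2(x_{Mesa} + x_{Nadir})) − 84x_{Mesa}.
∂π/∂x_{Mesa} = 283 − 4x_{Mesa} − 2x_{Nadir} = 0, so x_{Mesa} = 70.75 − 0.5x_{Nadir}.
For Nadir: ∂π/∂x_{Nadir} = 296 − 6x_{Nadir} − 2x_{Mesa} = 0 ⇒ x_{Nadir} = 148/3 − (1/3)x_{Mesa}.
Substituting the second reaction function into the first: x_{Mesa} = 70.75 − 0.5(148/3 − (1/3)x_{Mesa}), which gives (5/6)x_{Mesa} = 553/12 ⇒ x_{Mesa} = 55.3.
Then x_{Nadir} = 148/3 − (1/3)·55.3 = 30.9.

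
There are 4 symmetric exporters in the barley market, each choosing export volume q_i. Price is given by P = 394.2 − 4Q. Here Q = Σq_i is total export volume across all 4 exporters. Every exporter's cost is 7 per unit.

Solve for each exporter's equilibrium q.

A representative exporter's profit is π_i = q_i(394.2 − 4Q) − 7q_i, with Q = q_i + Σ_{j≠i} q_j.
First-order condition: 387.2 − 8q_i − 4Σ_{j≠i} q_j = 0.
In a symmetric equilibrium every exporter chooses the same q, so Σ_{j≠i} q_j = 3q. The condition becomes 387.2 − 20q = 0, giving q = 387.2/20 = 19.36.

19.36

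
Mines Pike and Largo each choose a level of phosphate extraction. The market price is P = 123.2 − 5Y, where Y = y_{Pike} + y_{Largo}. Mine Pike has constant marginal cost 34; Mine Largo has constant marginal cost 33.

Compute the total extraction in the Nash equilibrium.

Mine Pike's profit: π = y_{Pike}(123.2 − 5(y_{Pike} + y_{Largo})) − 34y_{Pike}.
∂π/∂y_{Pike} = 89.2 − 10y_{Pike} − 5y_{Largo} = 0, so y_{Pike} = 8.92 − 0.5y_{Largo}.
By the same steps for Largo: y_{Largo} = 9.02 − 0.5y_{Pike}.
Solving the two reaction functions simultaneously: (1 − (−0.5)(−0.5))y_{Pike} = 8.92 − 0.5·9.02, so 0.75y_{Pike} = 4.41 and y_{Pike} = 5.88.
Then y_{Largo} = 9.02 − 0.5·5.88 = 6.08.
Total extraction: 5.88 + 6.08 = 11.96.

11.96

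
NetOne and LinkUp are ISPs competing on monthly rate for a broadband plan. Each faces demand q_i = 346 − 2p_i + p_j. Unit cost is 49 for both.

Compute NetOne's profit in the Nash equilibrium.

19602

NetOne's profit: π = (p_{NetOne} − 49)(346 − 2p_{NetOne} + p_{LinkUp}).
∂π/∂p_{NetOne} = 444 − 4p_{NetOne} + p_{LinkUp} = 0 ⇒ p_{NetOne} = 111 + 0.25p_{LinkUp}.
The game is symmetric, so in equilibrium p_{LinkUp} = p_{NetOne}: the reaction function gives 0.75p_{NetOne} = 111, hence p_{NetOne} = 148.
q_{NetOne} = 346 − 2·148 + 148 = 198.
Profit = (148 − 49)·198 = 19602.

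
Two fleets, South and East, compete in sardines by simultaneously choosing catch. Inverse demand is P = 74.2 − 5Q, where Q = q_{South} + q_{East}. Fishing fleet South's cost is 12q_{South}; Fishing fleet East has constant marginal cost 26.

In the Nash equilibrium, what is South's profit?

129.032

Fishing fleet South's profit: π = q_{South}(74.2 − 5(q_{South} + q_{East})) − 12q_{South}.
∂π/∂q_{South} = 62.2 − 10q_{South} − 5q_{East} = 0, so q_{South} = 6.22 − 0.5q_{East}.
By the same steps for East: q_{East} = 4.82 − 0.5q_{South}.
Substituting the second reaction function into the first: q_{South} = 6.22 − 0.5(4.82 − 0.5q_{South}), which gives 0.75q_{South} = 3.81 ⇒ q_{South} = 5.08.
Then q_{East} = 4.82 − 0.5·5.08 = 2.28.
Price P = 74.2 − 5·7.36 = 37.4.
South's profit: (37.4 − 12)·5.08 = 129.032.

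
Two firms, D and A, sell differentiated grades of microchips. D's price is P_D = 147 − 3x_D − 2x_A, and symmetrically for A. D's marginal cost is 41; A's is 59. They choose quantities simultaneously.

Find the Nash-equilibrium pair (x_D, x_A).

Firm D's profit: π = x_D(147 − 3x_D − 2x_A) − 41x_D.
∂π/∂x_D = 106 − 6x_D − 2x_A = 0 ⇒ x_D = 53/3 − (1/3)x_A.
Similarly x_A = 44/3 − (1/3)x_D.
Substituting the second reaction function into the first: x_D = 53/3 − (1/3)(44/3 − (1/3)x_D), which gives (8/9)x_D = 115/9 ⇒ x_D = 14.375.
Then x_A = 44/3 − (1/3)·14.375 = 9.875.

14.375, 9.875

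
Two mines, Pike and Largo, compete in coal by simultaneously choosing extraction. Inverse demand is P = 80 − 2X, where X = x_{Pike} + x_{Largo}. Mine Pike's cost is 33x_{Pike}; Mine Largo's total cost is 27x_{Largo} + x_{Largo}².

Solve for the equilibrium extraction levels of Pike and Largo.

Mine Pike's profit: π = x_{Pike}(80 − 2(x_{Pike} + x_{Largo})) − 33x_{Pike}.
∂π/∂x_{Pike} = 47 − 4x_{Pike} − 2x_{Largo} = 0, so x_{Pike} = 11.75 − 0.5x_{Largo}.
For Largo: ∂π/∂x_{Largo} = 53 − 6x_{Largo} − 2x_{Pike} = 0 ⇒ x_{Largo} = 53/6 − (1/3)x_{Pike}.
Plugging x_{Largo} into Pike's best response: x_{Pike} = 11.75 − 0.5(53/6 − (1/3)x_{Pike}) ⇒ (5/6)x_{Pike} = 22/3, so x_{Pike} = 8.8.
Then x_{Largo} = 53/6 − (1/3)·8.8 = 5.9.

8.8, 5.9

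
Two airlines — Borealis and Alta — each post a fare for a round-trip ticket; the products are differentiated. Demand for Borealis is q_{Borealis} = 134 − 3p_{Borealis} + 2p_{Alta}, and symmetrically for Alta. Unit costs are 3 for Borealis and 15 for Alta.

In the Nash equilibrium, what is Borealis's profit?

Borealis's profit: π = (p_{Borealis} − 3)(134 − 3p_{Borealis} + 2p_{Alta}).
∂π/∂p_{Borealis} = 143 − 6p_{Borealis} + 2p_{Alta} = 0 ⇒ p_{Borealis} = 143/6 + (1/3)p_{Alta}.
Similarly p_{Alta} = 179/6 + (1/3)p_{Borealis}.
Substituting the second reaction function into the first: p_{Borealis} = 143/6 + (1/3)(179/6 + (1/3)p_{Borealis}), which gives (8/9)p_{Borealis} = 304/9 ⇒ p_{Borealis} = 38.
Then p_{Alta} = 179/6 + (1/3)·38 = 42.5.
q_{Borealis} = 134 − 3·38 + 2·42.5 = 105.
Profit = (38 − 3)·105 = 3675.

3675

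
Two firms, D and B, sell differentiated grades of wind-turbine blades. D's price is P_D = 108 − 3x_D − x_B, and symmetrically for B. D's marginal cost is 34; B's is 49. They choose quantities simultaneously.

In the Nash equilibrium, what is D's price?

67

Firm D's profit: π = x_D(108 − 3x_D − x_B) − 34x_D.
∂π/∂x_D = 74 − 6x_D − x_B = 0 ⇒ x_D = 37/3 − (1/6)x_B.
Similarly x_B = 59/6 − (1/6)x_D.
Substituting the second reaction function into the first: x_D = 37/3 − (1/6)(59/6 − (1/6)x_D), which gives (35/36)x_D = 385/36 ⇒ x_D = 11.
Then x_B = 59/6 − (1/6)·11 = 8.
P_D = 108 − 3·11 − 8 = 67.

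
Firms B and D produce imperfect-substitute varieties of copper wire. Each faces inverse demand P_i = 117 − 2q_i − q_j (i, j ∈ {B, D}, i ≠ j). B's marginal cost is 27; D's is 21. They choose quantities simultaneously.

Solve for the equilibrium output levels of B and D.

17.6, 19.6

Firm B's profit: π = q_B(117 − 2q_B − q_D) − 27q_B.
∂π/∂q_B = 90 − 4q_B − q_D = 0 ⇒ q_B = 22.5 − 0.25q_D.
Similarly q_D = 24 − 0.25q_B.
Substituting the second reaction function into the first: q_B = 22.5 − 0.25(24 − 0.25q_B), which gives 0.9375q_B = 16.5 ⇒ q_B = 17.6.
Then q_D = 24 − 0.25·17.6 = 19.6.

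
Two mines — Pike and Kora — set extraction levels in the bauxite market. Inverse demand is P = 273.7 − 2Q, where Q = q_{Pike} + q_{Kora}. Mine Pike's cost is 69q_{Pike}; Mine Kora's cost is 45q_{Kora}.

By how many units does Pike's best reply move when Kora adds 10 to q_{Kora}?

-5

Mine Pike's profit: π = q_{Pike}(273.7 − 2(q_{Pike} + q_{Kora})) − 69q_{Pike}.
∂π/∂q_{Pike} = 204.7 − 4q_{Pike} − 2q_{Kora} = 0, so q_{Pike} = 51.175 − 0.5q_{Kora}.
The reaction-function slope is −0.5, so a 10-unit rise in q_{Kora} moves q_{Pike} by −0.5 × 10 = −5. Pike's best response falls — the actions are strategic substitutes.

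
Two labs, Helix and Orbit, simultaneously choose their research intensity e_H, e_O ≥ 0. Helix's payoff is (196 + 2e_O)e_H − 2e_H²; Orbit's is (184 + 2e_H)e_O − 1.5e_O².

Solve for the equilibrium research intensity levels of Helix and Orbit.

119.5, 141

Expanding Helix's payoff: 196e_H + 2e_Oe_H − 2e_H².
∂π/∂e_H = 196 + 2e_O − 4e_H = 0, so e_H = 49 + 0.5e_O.
Likewise for Orbit: e_O = 184/3 + (2/3)e_H.
Plugging e_O into Helix's best response: e_H = 49 + 0.5(184/3 + (2/3)e_H) ⇒ (2/3)e_H = 239/3, so e_H = 119.5.
Then e_O = 184/3 + (2/3)·119.5 = 141.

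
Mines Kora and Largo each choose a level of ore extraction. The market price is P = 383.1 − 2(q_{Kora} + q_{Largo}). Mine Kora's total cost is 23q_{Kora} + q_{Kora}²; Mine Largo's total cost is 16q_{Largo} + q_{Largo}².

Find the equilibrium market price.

201.3

Mine Kora's profit: π = q_{Kora}(383.1 − 2(q_{Kora} + q_{Largo})) − 23q_{Kora} − q_{Kora}².
∂π/∂q_{Kora} = 360.1 − 6q_{Kora} − 2q_{Largo} = 0, so q_{Kora} = 3601/60 − (1/3)q_{Largo}.
By the same steps for Largo: q_{Largo} = 3671/60 − (1/3)q_{Kora}.
Substituting the second reaction function into the first: q_{Kora} = 3601/60 − (1/3)(3671/60 − (1/3)q_{Kora}), which gives (8/9)q_{Kora} = 1783/45 ⇒ q_{Kora} = 44.575.
Then q_{Largo} = 3671/60 − (1/3)·44.575 = 46.325.
Equilibrium price: P = 383.1 − 2·90.9 = 201.3.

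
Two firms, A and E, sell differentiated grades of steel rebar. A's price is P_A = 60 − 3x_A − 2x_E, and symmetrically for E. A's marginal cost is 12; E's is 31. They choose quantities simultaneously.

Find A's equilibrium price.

Firm A's profit: π = x_A(60 − 3x_A − 2x_E) − 12x_A.
∂π/∂x_A = 48 − 6x_A − 2x_E = 0 ⇒ x_A = 8 − (1/3)x_E.
Similarly x_E = 29/6 − (1/3)x_A.
Plugging x_E into A's best response: x_A = 8 − (1/3)(29/6 − (1/3)x_A) ⇒ (8/9)x_A = 115/18, so x_A = 7.1875.
Then x_E = 29/6 − (1/3)·7.1875 = 2.4375.
P_A = 60 − 3·7.1875 − 2·2.4375 = 33.5625.

33.5625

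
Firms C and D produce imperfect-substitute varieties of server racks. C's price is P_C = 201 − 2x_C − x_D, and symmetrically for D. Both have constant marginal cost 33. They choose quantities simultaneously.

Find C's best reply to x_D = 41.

Firm C's profit: π = x_C(201 − 2x_C − x_D) − 33x_C.
∂π/∂x_C = 168 − 4x_C − x_D = 0 ⇒ x_C = 42 − 0.25x_D.
At x_D = 41: x_C = 42 − 0.25·41 = 31.75.

31.75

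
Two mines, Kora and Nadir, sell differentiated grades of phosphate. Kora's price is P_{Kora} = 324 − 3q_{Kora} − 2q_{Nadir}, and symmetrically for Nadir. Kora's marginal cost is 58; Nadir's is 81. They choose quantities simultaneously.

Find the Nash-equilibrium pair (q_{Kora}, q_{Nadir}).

34.6875, 28.9375

Mine Kora's profit: π = q_{Kora}(324 − 3q_{Kora} − 2q_{Nadir}) − 58q_{Kora}.
∂π/∂q_{Kora} = 266 − 6q_{Kora} − 2q_{Nadir} = 0 ⇒ q_{Kora} = 133/3 − (1/3)q_{Nadir}.
Similarly q_{Nadir} = 40.5 − (1/3)q_{Kora}.
Solving the two reaction functions simultaneously: (1 − (−1/3)(−1/3))q_{Kora} = 133/3 − (1/3)·40.5, so (8/9)q_{Kora} = 185/6 and q_{Kora} = 34.6875.
Then q_{Nadir} = 40.5 − (1/3)·34.6875 = 28.9375.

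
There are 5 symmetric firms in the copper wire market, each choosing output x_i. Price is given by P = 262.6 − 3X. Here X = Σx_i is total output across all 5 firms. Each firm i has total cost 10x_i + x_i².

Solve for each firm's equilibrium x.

12.63

A representative firm's profit is π_i = x_i(262.6 − 3X) − 10x_i − x_i², with X = x_i + Σ_{j≠i} x_j.
First-order condition: 252.6 − 8x_i − 3Σ_{j≠i} x_j = 0.
In a symmetric equilibrium every firm chooses the same x, so Σ_{j≠i} x_j = 4x. The condition becomes 252.6 − 20x = 0, giving x = 252.6/20 = 12.63.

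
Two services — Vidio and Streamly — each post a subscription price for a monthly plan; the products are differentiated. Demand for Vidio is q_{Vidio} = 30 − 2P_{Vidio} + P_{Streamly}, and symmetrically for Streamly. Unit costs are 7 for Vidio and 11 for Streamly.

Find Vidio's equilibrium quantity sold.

16.4

Vidio's profit: π = (P_{Vidio} − 7)(30 − 2P_{Vidio} + P_{Streamly}).
∂π/∂P_{Vidio} = 44 − 4P_{Vidio} + P_{Streamly} = 0 ⇒ P_{Vidio} = 11 + 0.25P_{Streamly}.
Similarly P_{Streamly} = 13 + 0.25P_{Vidio}.
Plugging P_{Streamly} into Vidio's best response: P_{Vidio} = 11 + 0.25(13 + 0.25P_{Vidio}) ⇒ 0.9375P_{Vidio} = 14.25, so P_{Vidio} = 15.2.
Then P_{Streamly} = 13 + 0.25·15.2 = 16.8.
q_{Vidio} = 30 − 2·15.2 + 16.8 = 16.4.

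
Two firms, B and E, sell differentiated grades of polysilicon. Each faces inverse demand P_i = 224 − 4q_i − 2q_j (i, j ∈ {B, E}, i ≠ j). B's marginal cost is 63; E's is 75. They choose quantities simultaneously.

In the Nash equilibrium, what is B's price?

Firm B's profit: π = q_B(224 − 4q_B − 2q_E) − 63q_B.
∂π/∂q_B = 161 − 8q_B − 2q_E = 0 ⇒ q_B = 20.125 − 0.25q_E.
Similarly q_E = 18.625 − 0.25q_B.
Solving the two reaction functions simultaneously: (1 − (−0.25)(−0.25))q_B = 20.125 − 0.25·18.625, so 0.9375q_B = 495/32 and q_B = 16.5.
Then q_E = 18.625 − 0.25·16.5 = 14.5.
P_B = 224 − 4·16.5 − 2·14.5 = 129.

129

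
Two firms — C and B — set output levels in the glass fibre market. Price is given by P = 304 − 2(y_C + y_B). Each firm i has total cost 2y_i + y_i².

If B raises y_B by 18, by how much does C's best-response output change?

Firm C's profit: π = y_C(304 − 2(y_C + y_B)) − 2y_C − y_C².
∂π/∂y_C = 302 − 6y_C − 2y_B = 0, so y_C = 151/3 − (1/3)y_B.
The reaction-function slope is −1/3, so an 18-unit rise in y_B moves y_C by −1/3 × 18 = −6. C's best response falls — the actions are strategic substitutes.

-6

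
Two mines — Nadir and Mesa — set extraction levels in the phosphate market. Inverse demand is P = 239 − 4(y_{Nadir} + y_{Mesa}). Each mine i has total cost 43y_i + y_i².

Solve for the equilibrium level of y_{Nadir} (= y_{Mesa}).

14

Mine Nadir's profit: π = y_{Nadir}(239 − 4(y_{Nadir} + y_{Mesa})) − 43y_{Nadir} − y_{Nadir}².
∂π/∂y_{Nadir} = 196 − 10y_{Nadir} − 4y_{Mesa} = 0, so y_{Nadir} = 19.6 − 0.4y_{Mesa}.
By symmetry y_{Mesa} = y_{Nadir}; substituting into the reaction function, 1.4y_{Nadir} = 19.6 and y_{Nadir} = 14.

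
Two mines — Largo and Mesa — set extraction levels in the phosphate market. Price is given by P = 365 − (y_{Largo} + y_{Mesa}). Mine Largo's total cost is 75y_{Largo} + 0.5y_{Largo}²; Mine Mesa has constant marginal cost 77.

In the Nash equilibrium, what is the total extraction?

173.2

Mine Largo's profit: π = y_{Largo}(365 − (y_{Largo} + y_{Mesa})) − 75y_{Largo} − 0.5y_{Largo}².
∂π/∂y_{Largo} = 290 − 3y_{Largo} − y_{Mesa} = 0, so y_{Largo} = 290/3 − (1/3)y_{Mesa}.
For Mesa: ∂π/∂y_{Mesa} = 288 − 2y_{Mesa} − y_{Largo} = 0 ⇒ y_{Mesa} = 144 − 0.5y_{Largo}.
Solving the two reaction functions simultaneously: (1 − (−1/3)(−0.5))y_{Largo} = 290/3 − (1/3)·144, so (5/6)y_{Largo} = 146/3 and y_{Largo} = 58.4.
Then y_{Mesa} = 144 − 0.5·58.4 = 114.8.
Total extraction: 58.4 + 114.8 = 173.2.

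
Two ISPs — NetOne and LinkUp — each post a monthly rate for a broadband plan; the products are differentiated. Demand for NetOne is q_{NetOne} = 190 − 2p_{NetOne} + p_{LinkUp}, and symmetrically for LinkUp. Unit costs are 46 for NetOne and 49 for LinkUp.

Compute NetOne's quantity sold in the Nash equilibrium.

NetOne's profit: π = (p_{NetOne} − 46)(190 − 2p_{NetOne} + p_{LinkUp}).
∂π/∂p_{NetOne} = 282 − 4p_{NetOne} + p_{LinkUp} = 0 ⇒ p_{NetOne} = 70.5 + 0.25p_{LinkUp}.
Similarly p_{LinkUp} = 72 + 0.25p_{NetOne}.
Solving the two reaction functions simultaneously: (1 − (0.25)(0.25))p_{NetOne} = 70.5 + 0.25·72, so 0.9375p_{NetOne} = 88.5 and p_{NetOne} = 94.4.
Then p_{LinkUp} = 72 + 0.25·94.4 = 95.6.
q_{NetOne} = 190 − 2·94.4 + 95.6 = 96.8.

96.8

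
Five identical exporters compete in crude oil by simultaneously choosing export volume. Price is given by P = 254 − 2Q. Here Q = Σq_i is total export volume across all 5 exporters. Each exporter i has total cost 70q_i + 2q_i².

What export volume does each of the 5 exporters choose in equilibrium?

11.5

A representative exporter's profit is π_i = q_i(254 − 2Q) − 70q_i − 2q_i², with Q = q_i + Σ_{j≠i} q_j.
First-order condition: 184 − 8q_i − 2Σ_{j≠i} q_j = 0.
With identical exporters, set every q_j = q: then 184 − 8q − 8q = 0, i.e. q = 184/16 = 11.5.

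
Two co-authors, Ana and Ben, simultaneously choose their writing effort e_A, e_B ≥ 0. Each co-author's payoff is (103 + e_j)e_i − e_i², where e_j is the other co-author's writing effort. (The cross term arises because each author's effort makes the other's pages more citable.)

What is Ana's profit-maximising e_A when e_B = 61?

82

Ana's payoff is (103 + e_B)e_A − e_A².
∂π/∂e_A = 103 + e_B − 2e_A = 0, so e_A = 51.5 + 0.5e_B.
At e_B = 61: e_A = 51.5 + 0.5·61 = 82.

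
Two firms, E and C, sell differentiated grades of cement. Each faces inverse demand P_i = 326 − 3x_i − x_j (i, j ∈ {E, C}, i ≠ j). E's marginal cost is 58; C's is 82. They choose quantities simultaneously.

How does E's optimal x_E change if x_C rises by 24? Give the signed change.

Firm E's profit: π = x_E(326 − 3x_E − x_C) − 58x_E.
∂π/∂x_E = 268 − 6x_E − x_C = 0 ⇒ x_E = 134/3 − (1/6)x_C.
The reaction-function slope is −1/6, so a 24-unit rise in x_C moves x_E by −1/6 × 24 = −4. E's best response falls — the actions are strategic substitutes.

-4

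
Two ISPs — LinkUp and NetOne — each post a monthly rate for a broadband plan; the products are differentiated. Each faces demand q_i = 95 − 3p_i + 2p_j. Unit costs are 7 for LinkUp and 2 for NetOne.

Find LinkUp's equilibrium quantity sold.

LinkUp's profit: π = (p_{LinkUp} − 7)(95 − 3p_{LinkUp} + 2p_{NetOne}).
∂π/∂p_{LinkUp} = 116 − 6p_{LinkUp} + 2p_{NetOne} = 0 ⇒ p_{LinkUp} = 58/3 + (1/3)p_{NetOne}.
Similarly p_{NetOne} = 101/6 + (1/3)p_{LinkUp}.
Solving the two reaction functions simultaneously: (1 − (1/3)(1/3))p_{LinkUp} = 58/3 + (1/3)·(101/6), so (8/9)p_{LinkUp} = 449/18 and p_{LinkUp} = 28.0625.
Then p_{NetOne} = 101/6 + (1/3)·28.0625 = 26.1875.
q_{LinkUp} = 95 − 3·28.0625 + 2·26.1875 = 63.1875.

63.1875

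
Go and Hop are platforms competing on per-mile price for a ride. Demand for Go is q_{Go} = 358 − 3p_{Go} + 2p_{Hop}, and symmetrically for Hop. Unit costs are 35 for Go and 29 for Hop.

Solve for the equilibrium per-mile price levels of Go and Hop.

Go's profit: π = (p_{Go} − 35)(358 − 3p_{Go} + 2p_{Hop}).
∂π/∂p_{Go} = 463 − 6p_{Go} + 2p_{Hop} = 0 ⇒ p_{Go} = 463/6 + (1/3)p_{Hop}.
Similarly p_{Hop} = 445/6 + (1/3)p_{Go}.
Solving the two reaction functions simultaneously: (1 − (1/3)(1/3))p_{Go} = 463/6 + (1/3)·(445/6), so (8/9)p_{Go} = 917/9 and p_{Go} = 114.625.
Then p_{Hop} = 445/6 + (1/3)·114.625 = 112.375.

114.625, 112.375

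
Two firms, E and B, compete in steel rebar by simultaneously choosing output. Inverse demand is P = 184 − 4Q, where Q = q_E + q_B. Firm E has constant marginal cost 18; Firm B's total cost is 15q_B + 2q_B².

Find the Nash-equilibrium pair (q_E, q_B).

Firm E's profit: π = q_E(184 − 4(q_E + q_B)) − 18q_E.
∂π/∂q_E = 166 − 8q_E − 4q_B = 0, so q_E = 20.75 − 0.5q_B.
For B: ∂π/∂q_B = 169 − 12q_B − 4q_E = 0 ⇒ q_B = 169/12 − (1/3)q_E.
Solving the two reaction functions simultaneously: (1 − (−0.5)(−1/3))q_E = 20.75 − 0.5·(169/12), so (5/6)q_E = 329/24 and q_E = 16.45.
Then q_B = 169/12 − (1/3)·16.45 = 8.6.

16.45, 8.6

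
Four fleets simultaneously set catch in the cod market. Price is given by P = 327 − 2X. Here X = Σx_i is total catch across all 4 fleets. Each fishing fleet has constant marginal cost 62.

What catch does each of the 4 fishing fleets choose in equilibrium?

A representative fishing fleet's profit is π_i = x_i(327 − 2X) − 62x_i, with X = x_i + Σ_{j≠i} x_j.
First-order condition: 265 − 4x_i − 2Σ_{j≠i} x_j = 0.
With identical fishing fleets, set every x_j = x: then 265 − 4x − 6x = 0, i.e. x = 265/10 = 26.5.

26.5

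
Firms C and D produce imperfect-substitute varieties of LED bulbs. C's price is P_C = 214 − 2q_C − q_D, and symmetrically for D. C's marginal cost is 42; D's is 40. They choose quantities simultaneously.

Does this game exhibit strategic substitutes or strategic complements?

Firm C's profit: π = q_C(214 − 2q_C − q_D) − 42q_C.
∂π/∂q_C = 172 − 4q_C − q_D = 0 ⇒ q_C = 43 − 0.25q_D.
The best-response slope dq_C/dq_D = −0.25 < 0: the reaction function is downward-sloping, so the choices are strategic substitutes.

strategic substitutes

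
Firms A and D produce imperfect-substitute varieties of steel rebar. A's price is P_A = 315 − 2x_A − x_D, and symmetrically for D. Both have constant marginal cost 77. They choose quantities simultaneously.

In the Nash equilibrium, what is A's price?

172.2

Firm A's profit: π = x_A(315 − 2x_A − x_D) − 77x_A.
∂π/∂x_A = 238 − 4x_A − x_D = 0 ⇒ x_A = 59.5 − 0.25x_D.
The game is symmetric, so in equilibrium x_D = x_A: the reaction function gives 1.25x_A = 59.5, hence x_A = 47.6.
P_A = 315 − 2·47.6 − 47.6 = 172.2.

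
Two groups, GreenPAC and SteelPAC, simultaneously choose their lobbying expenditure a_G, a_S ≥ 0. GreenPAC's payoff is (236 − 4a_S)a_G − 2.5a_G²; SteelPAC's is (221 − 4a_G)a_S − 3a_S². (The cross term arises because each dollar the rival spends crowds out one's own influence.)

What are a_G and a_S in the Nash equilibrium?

Expanding GreenPAC's payoff: 236a_G − 4a_Sa_G − 2.5a_G².
∂π/∂a_G = 236 − 4a_S − 5a_G = 0, so a_G = 47.2 − 0.8a_S.
Likewise for SteelPAC: a_S = 221/6 − (2/3)a_G.
Substituting the second reaction function into the first: a_G = 47.2 − 0.8(221/6 − (2/3)a_G), which gives (7/15)a_G = 266/15 ⇒ a_G = 38.
Then a_S = 221/6 − (2/3)·38 = 11.5.

38, 11.5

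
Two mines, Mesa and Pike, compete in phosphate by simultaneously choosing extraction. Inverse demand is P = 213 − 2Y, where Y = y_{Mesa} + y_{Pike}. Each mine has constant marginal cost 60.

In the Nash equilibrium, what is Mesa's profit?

Mine Mesa's profit: π = y_{Mesa}(213 − 2(y_{Mesa} + y_{Pike})) − 60y_{Mesa}.
∂π/∂y_{Mesa} = 153 − 4y_{Mesa} − 2y_{Pike} = 0, so y_{Mesa} = 38.25 − 0.5y_{Pike}.
Setting y_{Mesa} = y_{Pike} in the reaction function: y_{Mesa} = 38.25 − 0.5y_{Mesa}, so y_{Mesa} = 38.25 / 1.5 = 25.5.
Price P = 213 − 2·51 = 111.
Mesa's profit: (111 − 60)·25.5 = 1300.5.

1300.5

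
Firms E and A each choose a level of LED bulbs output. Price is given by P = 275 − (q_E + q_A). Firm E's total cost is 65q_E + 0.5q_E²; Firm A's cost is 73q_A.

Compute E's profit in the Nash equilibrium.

Firm E's profit: π = q_E(275 − (q_E + q_A)) − 65q_E − 0.5q_E².
∂π/∂q_E = 210 − 3q_E − q_A = 0, so q_E = 70 − (1/3)q_A.
For A: ∂π/∂q_A = 202 − 2q_A − q_E = 0 ⇒ q_A = 101 − 0.5q_E.
Substituting the second reaction function into the first: q_E = 70 − (1/3)(101 − 0.5q_E), which gives (5/6)q_E = 109/3 ⇒ q_E = 43.6.
Then q_A = 101 − 0.5·43.6 = 79.2.
Price P = 275 − 122.8 = 152.2.
E's profit: (152.2 − 65)·43.6 − 0.5(43.6)² = 2851.44.

2851.44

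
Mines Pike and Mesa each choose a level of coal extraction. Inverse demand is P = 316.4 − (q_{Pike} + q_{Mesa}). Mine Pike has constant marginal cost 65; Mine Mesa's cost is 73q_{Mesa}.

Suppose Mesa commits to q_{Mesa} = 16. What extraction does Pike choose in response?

117.7

Mine Pike's profit: π = q_{Pike}(316.4 − (q_{Pike} + q_{Mesa})) − 65q_{Pike}.
∂π/∂q_{Pike} = 251.4 − 2q_{Pike} − q_{Mesa} = 0, so q_{Pike} = 125.7 − 0.5q_{Mesa}.
At q_{Mesa} = 16: q_{Pike} = 125.7 − 0.5·16 = 117.7.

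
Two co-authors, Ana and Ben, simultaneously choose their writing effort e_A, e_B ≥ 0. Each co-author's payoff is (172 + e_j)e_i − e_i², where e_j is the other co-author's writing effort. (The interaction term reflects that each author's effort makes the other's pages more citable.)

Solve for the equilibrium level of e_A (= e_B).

172

Ana's payoff is (172 + e_B)e_A − e_A².
∂π/∂e_A = 172 + e_B − 2e_A = 0, so e_A = 86 + 0.5e_B.
The game is symmetric, so in equilibrium e_B = e_A: the reaction function gives 0.5e_A = 86, hence e_A = 172.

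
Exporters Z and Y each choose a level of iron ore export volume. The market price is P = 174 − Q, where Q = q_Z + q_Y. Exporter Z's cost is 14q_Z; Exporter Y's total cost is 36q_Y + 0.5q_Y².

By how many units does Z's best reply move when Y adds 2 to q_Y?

Exporter Z's profit: π = q_Z(174 − (q_Z + q_Y)) − 14q_Z.
∂π/∂q_Z = 160 − 2q_Z − q_Y = 0, so q_Z = 80 − 0.5q_Y.
The reaction-function slope is −0.5, so a 2-unit rise in q_Y moves q_Z by −0.5 × 2 = −1. Z's best response falls — the actions are strategic substitutes.

-1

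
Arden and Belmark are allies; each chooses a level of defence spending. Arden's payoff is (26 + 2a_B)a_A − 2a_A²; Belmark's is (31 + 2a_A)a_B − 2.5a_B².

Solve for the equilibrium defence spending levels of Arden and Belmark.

12, 11

Expanding Arden's payoff: 26a_A + 2a_Ba_A − 2a_A².
∂π/∂a_A = 26 + 2a_B − 4a_A = 0, so a_A = 6.5 + 0.5a_B.
Likewise for Belmark: a_B = 6.2 + 0.4a_A.
Substituting the second reaction function into the first: a_A = 6.5 + 0.5(6.2 + 0.4a_A), which gives 0.8a_A = 9.6 ⇒ a_A = 12.
Then a_B = 6.2 + 0.4·12 = 11.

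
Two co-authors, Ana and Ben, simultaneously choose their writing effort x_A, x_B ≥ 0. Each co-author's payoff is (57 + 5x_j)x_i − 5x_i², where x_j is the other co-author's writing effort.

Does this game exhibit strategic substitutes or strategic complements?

Ana's payoff is (57 + 5x_B)x_A − 5x_A².
∂π/∂x_A = 57 + 5x_B − 10x_A = 0, so x_A = 5.7 + 0.5x_B.
The best-response slope dx_A/dx_B = 0.5 > 0: the reaction function is upward-sloping, so the choices are strategic complements.

strategic complements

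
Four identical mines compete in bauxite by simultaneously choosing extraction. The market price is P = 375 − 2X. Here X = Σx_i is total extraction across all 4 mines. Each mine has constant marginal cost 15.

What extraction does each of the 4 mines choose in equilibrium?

36

A representative mine's profit is π_i = x_i(375 − 2X) − 15x_i, with X = x_i + Σ_{j≠i} x_j.
First-order condition: 360 − 4x_i − 2Σ_{j≠i} x_j = 0.
Imposing symmetry (x_j = x for all j) turns Σ_{j≠i} x_j into 3x, so 360 = 10x and x = 36.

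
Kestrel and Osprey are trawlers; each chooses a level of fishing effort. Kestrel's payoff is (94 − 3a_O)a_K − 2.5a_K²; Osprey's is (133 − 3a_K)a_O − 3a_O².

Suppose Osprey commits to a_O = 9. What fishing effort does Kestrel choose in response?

13.4

Expanding Kestrel's payoff: 94a_K − 3a_Oa_K − 2.5a_K².
∂π/∂a_K = 94 − 3a_O − 5a_K = 0, so a_K = 18.8 − 0.6a_O.
At a_O = 9: a_K = 18.8 − 0.6·9 = 13.4.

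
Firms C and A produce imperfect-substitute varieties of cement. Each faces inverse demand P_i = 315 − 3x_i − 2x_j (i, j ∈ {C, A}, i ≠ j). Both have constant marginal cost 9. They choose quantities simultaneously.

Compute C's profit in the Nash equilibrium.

Firm C's profit: π = x_C(315 − 3x_C − 2x_A) − 9x_C.
∂π/∂x_C = 306 − 6x_C − 2x_A = 0 ⇒ x_C = 51 − (1/3)x_A.
Setting x_C = x_A in the reaction function: x_C = 51 − (1/3)x_C, so x_C = 51 / (4/3) = 38.25.
P_C = 315 − 3·38.25 − 2·38.25 = 123.75.
Profit = (123.75 − 9)·38.25 = 4389.1875.

4389.1875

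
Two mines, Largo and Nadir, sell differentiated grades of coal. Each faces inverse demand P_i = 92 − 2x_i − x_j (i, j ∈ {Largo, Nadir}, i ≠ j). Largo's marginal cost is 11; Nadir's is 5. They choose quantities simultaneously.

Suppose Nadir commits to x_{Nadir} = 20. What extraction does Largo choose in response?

Mine Largo's profit: π = x_{Largo}(92 − 2x_{Largo} − x_{Nadir}) − 11x_{Largo}.
∂π/∂x_{Largo} = 81 − 4x_{Largo} − x_{Nadir} = 0 ⇒ x_{Largo} = 20.25 − 0.25x_{Nadir}.
At x_{Nadir} = 20: x_{Largo} = 20.25 − 0.25·20 = 15.25.

15.25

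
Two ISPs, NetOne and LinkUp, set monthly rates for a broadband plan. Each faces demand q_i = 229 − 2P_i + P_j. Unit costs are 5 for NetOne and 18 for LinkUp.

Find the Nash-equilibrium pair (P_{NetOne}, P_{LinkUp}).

81.4, 86.6

NetOne's profit: π = (P_{NetOne} − 5)(229 − 2P_{NetOne} + P_{LinkUp}).
∂π/∂P_{NetOne} = 239 − 4P_{NetOne} + P_{LinkUp} = 0 ⇒ P_{NetOne} = 59.75 + 0.25P_{LinkUp}.
Similarly P_{LinkUp} = 66.25 + 0.25P_{NetOne}.
Solving the two reaction functions simultaneously: (1 − (0.25)(0.25))P_{NetOne} = 59.75 + 0.25·66.25, so 0.9375P_{NetOne} = 76.3125 and P_{NetOne} = 81.4.
Then P_{LinkUp} = 66.25 + 0.25·81.4 = 86.6.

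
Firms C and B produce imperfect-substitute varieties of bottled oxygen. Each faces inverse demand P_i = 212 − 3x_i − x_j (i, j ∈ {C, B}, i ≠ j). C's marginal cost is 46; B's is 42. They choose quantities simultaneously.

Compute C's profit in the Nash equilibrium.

1670.88

Firm C's profit: π = x_C(212 − 3x_C − x_B) − 46x_C.
∂π/∂x_C = 166 − 6x_C − x_B = 0 ⇒ x_C = 83/3 − (1/6)x_B.
Similarly x_B = 85/3 − (1/6)x_C.
Substituting the second reaction function into the first: x_C = 83/3 − (1/6)(85/3 − (1/6)x_C), which gives (35/36)x_C = 413/18 ⇒ x_C = 23.6.
Then x_B = 85/3 − (1/6)·23.6 = 24.4.
P_C = 212 − 3·23.6 − 24.4 = 116.8.
Profit = (116.8 − 46)·23.6 = 1670.88.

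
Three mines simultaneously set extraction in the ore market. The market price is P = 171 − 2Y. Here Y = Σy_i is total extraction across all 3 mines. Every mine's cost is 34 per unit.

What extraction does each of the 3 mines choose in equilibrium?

A representative mine's profit is π_i = y_i(171 − 2Y) − 34y_i, with Y = y_i + Σ_{j≠i} y_j.
First-order condition: 137 − 4y_i − 2Σ_{j≠i} y_j = 0.
In a symmetric equilibrium every mine chooses the same y, so Σ_{j≠i} y_j = 2y. The condition becomes 137 − 8y = 0, giving y = 137/8 = 17.125.

17.125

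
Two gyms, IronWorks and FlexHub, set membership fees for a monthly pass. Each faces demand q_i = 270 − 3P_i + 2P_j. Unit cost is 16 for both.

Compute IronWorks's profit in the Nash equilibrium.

IronWorks's profit: π = (P_{IronWorks} − 16)(270 − 3P_{IronWorks} + 2P_{FlexHub}).
∂π/∂P_{IronWorks} = 318 − 6P_{IronWorks} + 2P_{FlexHub} = 0 ⇒ P_{IronWorks} = 53 + (1/3)P_{FlexHub}.
The game is symmetric, so in equilibrium P_{FlexHub} = P_{IronWorks}: the reaction function gives (2/3)P_{IronWorks} = 53, hence P_{IronWorks} = 79.5.
q_{IronWorks} = 270 − 3·79.5 + 2·79.5 = 190.5.
Profit = (79.5 − 16)·190.5 = 12096.75.

12096.75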